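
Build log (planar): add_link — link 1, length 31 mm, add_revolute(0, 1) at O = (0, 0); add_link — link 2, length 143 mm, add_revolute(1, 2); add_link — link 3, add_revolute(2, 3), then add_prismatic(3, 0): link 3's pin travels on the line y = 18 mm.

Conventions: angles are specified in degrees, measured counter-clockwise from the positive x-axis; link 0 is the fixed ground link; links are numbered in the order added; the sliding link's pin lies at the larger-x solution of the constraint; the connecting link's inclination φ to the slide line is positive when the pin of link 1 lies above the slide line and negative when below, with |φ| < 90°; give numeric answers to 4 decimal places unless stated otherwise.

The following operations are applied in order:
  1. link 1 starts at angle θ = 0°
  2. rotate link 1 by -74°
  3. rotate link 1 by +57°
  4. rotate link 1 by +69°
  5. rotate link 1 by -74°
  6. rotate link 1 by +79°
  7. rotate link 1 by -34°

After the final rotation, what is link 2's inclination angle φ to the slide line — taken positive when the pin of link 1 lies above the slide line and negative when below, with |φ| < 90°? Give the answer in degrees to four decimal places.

geometry: r = 31 mm, L = 143 mm, e = 18 mm; θ starts at 0°
rotate link 1 by -74°: θ ← 0° -74° = -74°
rotate link 1 by +57°: θ ← -74° +57° = -17°
rotate link 1 by +69°: θ ← -17° +69° = 52°
rotate link 1 by -74°: θ ← 52° -74° = -22°
rotate link 1 by +79°: θ ← -22° +79° = 57°
rotate link 1 by -34°: θ ← 57° -34° = 23°
h = r sin θ − e = 12.112665 − 18 = -5.887335
sin φ = h / L = -5.887335 / 143 = -0.04117017
φ = arcsin(-0.04117017) = -2.359544°

-2.3595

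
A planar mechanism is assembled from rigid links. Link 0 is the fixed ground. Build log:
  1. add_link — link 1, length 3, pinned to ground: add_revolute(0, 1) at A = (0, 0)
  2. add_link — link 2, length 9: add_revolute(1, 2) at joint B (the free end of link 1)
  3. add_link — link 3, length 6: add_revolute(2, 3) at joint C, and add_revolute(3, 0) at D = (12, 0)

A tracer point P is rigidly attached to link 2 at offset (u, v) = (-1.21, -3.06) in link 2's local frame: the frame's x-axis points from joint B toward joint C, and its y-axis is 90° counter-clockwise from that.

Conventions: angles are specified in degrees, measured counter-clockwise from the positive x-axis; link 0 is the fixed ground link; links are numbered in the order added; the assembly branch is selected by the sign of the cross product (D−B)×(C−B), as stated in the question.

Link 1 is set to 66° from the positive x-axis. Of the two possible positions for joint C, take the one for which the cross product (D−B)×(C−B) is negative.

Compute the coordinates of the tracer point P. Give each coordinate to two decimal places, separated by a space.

A=(0,0), D=(12.00,0)
B = A + 3.00·(cos66°, sin66°) = (1.2202, 2.7406)
|BD| = 11.1227
circle(B,9.00) ∩ circle(D,6.00): a=7.5842, h=4.8455
  candidates: C₊=(9.7646,5.5680) cross=53.896; C₋=(7.3767,-3.8243) cross=-53.896
  branch - wants cross < 0 → take C=(7.3767,-3.8243) (cross=-53.896)
ex = (C−B)/|BC| = (0.6841,-0.7294); ey = (0.7294,0.6841)
P = B + -1.21·ex + -3.06·ey = (-1.8396,1.5300)

-1.84 1.53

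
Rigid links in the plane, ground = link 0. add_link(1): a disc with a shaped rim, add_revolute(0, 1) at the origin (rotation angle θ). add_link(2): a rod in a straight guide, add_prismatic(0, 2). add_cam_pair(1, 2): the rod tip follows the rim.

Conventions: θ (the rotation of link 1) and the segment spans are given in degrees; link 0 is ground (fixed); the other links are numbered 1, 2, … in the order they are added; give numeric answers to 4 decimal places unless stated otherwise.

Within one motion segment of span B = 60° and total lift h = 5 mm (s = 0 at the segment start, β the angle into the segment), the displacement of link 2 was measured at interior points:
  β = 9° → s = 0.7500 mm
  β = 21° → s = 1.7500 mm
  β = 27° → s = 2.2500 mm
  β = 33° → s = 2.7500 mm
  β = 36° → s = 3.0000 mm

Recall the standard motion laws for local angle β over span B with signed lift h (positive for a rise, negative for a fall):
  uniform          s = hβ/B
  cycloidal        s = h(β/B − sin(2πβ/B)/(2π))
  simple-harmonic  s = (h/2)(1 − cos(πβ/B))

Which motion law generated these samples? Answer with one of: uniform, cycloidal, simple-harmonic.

candidates at β/B = r: uniform s = h·r (linear in β); cycloidal s = h·(r − sin(2πr)/(2π)); simple-harmonic s = (h/2)(1 − cos(πr))
β=9°: printed 0.7500 | uniform 0.7500, cycloidal 0.1062, simple-harmonic 0.2725
β=21°: printed 1.7500 | uniform 1.7500, cycloidal 1.1062, simple-harmonic 1.3650
β=27°: printed 2.2500 | uniform 2.2500, cycloidal 2.0041, simple-harmonic 2.1089
β=33°: printed 2.7500 | uniform 2.7500, cycloidal 2.9959, simple-harmonic 2.8911
β=36°: printed 3.0000 | uniform 3.0000, cycloidal 3.4677, simple-harmonic 3.2725
only one law matches every sample → uniform

uniform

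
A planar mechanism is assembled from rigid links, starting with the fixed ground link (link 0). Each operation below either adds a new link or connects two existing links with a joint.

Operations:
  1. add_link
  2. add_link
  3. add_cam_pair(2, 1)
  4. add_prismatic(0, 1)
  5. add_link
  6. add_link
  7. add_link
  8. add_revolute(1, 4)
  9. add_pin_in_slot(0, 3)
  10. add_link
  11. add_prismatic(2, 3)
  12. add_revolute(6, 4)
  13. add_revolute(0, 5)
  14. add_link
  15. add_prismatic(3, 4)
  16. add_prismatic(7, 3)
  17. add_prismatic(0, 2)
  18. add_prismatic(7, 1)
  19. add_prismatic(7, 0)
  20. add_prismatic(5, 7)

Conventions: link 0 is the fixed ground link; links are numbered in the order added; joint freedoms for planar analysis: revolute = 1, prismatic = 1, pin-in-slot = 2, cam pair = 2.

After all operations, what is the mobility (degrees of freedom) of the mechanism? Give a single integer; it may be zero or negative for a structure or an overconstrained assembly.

link 0 = ground. State L|J1|J2 = 1|0|0
+link1  2|0|0
+link2  3|0|0
C(2,1) f=2→J2  3|0|1
P(0,1) f=1→J1  3|1|1
+link3  4|1|1
+link4  5|1|1
+link5  6|1|1
R(1,4) f=1→J1  6|2|1
PS(0,3) f=2→J2  6|2|2
+link6  7|2|2
P(2,3) f=1→J1  7|3|2
R(6,4) f=1→J1  7|4|2
R(0,5) f=1→J1  7|5|2
+link7  8|5|2
P(3,4) f=1→J1  8|6|2
P(7,3) f=1→J1  8|7|2
P(0,2) f=1→J1  8|8|2
P(7,1) f=1→J1  8|9|2
P(7,0) f=1→J1  8|10|2
P(5,7) f=1→J1  8|11|2
M = 3(8−1)−2·11−2 = 21−22−2 = -3

M = -3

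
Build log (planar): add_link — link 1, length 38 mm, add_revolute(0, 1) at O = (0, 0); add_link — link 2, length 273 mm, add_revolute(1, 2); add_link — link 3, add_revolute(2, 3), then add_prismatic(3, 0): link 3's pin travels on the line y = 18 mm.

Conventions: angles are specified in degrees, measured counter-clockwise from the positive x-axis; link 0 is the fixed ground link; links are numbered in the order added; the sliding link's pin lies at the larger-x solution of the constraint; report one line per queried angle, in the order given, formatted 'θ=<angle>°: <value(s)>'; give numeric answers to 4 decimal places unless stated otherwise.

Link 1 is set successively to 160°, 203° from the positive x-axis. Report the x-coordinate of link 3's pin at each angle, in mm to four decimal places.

geometry: r = 38 mm, L = 273 mm, e = 18 mm
θ=160°: crank pin P = (r cos θ, r sin θ) = (-35.708320, 12.996765)
θ=160°: h = r sin θ − e = 12.996765 − 18 = -5.003235
θ=160°: x = r cos θ + √(L² − h²) = -35.708320 + 272.954149 = 237.245830
θ=203°: crank pin P = (r cos θ, r sin θ) = (-34.979184, -14.847783)
θ=203°: h = r sin θ − e = -14.847783 − 18 = -32.847783
θ=203°: x = r cos θ + √(L² − h²) = -34.979184 + 271.016647 = 236.037463

θ=160°: 237.2458
θ=203°: 236.0375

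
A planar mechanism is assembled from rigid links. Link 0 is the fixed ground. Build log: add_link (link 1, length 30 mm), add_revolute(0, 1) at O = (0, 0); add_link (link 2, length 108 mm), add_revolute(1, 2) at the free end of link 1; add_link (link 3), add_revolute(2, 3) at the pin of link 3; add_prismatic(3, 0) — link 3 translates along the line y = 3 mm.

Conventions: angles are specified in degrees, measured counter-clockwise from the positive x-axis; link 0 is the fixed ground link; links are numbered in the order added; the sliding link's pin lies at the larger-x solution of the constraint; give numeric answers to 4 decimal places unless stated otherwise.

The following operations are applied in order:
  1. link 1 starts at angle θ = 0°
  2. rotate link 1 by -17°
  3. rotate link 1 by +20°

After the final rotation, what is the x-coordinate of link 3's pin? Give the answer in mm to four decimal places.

geometry: r = 30 mm, L = 108 mm, e = 3 mm; θ starts at 0°
rotate link 1 by -17°: θ ← 0° -17° = -17°
rotate link 1 by +20°: θ ← -17° +20° = 3°
crank pin P = (r cos θ, r sin θ) = (29.958886, 1.570079)
h = r sin θ − e = 1.570079 − 3 = -1.429921
x = r cos θ + √(L² − h²) = 29.958886 + 107.990533 = 137.949420

137.9494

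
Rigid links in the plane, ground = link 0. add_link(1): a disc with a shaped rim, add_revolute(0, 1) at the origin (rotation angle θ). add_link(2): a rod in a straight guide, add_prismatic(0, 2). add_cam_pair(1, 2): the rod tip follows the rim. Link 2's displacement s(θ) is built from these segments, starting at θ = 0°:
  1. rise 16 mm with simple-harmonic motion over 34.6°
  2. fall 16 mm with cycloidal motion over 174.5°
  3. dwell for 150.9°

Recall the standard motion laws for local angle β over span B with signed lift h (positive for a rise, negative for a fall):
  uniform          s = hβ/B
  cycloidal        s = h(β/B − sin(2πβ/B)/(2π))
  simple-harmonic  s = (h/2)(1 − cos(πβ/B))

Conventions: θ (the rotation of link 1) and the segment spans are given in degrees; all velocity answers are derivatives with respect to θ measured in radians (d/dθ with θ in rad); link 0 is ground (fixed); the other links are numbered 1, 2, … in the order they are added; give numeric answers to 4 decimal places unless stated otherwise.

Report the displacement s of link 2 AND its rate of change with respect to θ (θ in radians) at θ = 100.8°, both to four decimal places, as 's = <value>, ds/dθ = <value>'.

segment 1 (0° to 34.6°, simple-harmonic, h = 16) is passed completely: s = 0.0000 + (16) = 16.0000
θ = 100.8° falls in segment 2 (34.6° to 209.1°, cycloidal, h = -16): β = 100.8 − 34.6 = 66.2°, B = 174.5°; Δs = -16·(0.3794 − sin(2π·0.3794)/(2π)) = -4.3194; s = 16.0000 − 4.3194 = 11.6806
velocity in seg [34.6°–209.1°] (cycloidal), θ in radians: β = 66.2° = 1.1554 rad, B = 174.5° = 3.0456 rad; ds/dθ = (h/B)(1 − cos(2πβ/B)) = ((-16)/3.0456)(1 − cos(2π·0.3794)) = -9.068830 mm/rad

s = 11.6806, ds/dθ = -9.0688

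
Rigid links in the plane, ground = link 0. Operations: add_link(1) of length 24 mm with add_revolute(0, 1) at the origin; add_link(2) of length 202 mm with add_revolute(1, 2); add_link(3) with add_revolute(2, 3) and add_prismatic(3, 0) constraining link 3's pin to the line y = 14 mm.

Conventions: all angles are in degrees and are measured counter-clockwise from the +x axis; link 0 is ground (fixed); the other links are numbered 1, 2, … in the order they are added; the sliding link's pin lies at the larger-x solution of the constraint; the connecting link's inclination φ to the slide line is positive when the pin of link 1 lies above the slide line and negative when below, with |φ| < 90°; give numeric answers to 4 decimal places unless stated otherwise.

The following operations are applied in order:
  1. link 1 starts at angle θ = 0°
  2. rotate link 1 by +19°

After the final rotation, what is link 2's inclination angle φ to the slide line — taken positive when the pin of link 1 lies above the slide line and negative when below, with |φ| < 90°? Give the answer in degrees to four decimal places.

geometry: r = 24 mm, L = 202 mm, e = 14 mm; θ starts at 0°
rotate link 1 by +19°: θ ← 0° +19° = 19°
h = r sin θ − e = 7.813636 − 14 = -6.186364
sin φ = h / L = -6.186364 / 202 = -0.03062557
φ = arcsin(-0.03062557) = -1.754990°

-1.7550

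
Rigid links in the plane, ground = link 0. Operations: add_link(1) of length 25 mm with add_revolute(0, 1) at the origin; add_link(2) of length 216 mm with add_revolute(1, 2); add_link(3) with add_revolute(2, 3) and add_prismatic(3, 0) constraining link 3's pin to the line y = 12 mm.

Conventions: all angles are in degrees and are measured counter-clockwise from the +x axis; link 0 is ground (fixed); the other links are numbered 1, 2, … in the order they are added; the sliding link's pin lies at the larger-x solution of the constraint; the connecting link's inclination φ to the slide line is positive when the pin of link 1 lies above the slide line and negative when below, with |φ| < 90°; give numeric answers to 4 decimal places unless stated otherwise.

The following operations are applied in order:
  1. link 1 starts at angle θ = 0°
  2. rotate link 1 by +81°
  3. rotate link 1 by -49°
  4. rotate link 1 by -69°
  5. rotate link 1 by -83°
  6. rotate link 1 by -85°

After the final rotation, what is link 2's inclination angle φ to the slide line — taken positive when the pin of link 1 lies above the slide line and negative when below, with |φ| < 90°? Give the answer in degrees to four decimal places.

geometry: r = 25 mm, L = 216 mm, e = 12 mm; θ starts at 0°
rotate link 1 by +81°: θ ← 0° +81° = 81°
rotate link 1 by -49°: θ ← 81° -49° = 32°
rotate link 1 by -69°: θ ← 32° -69° = -37°
rotate link 1 by -83°: θ ← -37° -83° = -120°
rotate link 1 by -85°: θ ← -120° -85° = -205°
h = r sin θ − e = 10.565457 − 12 = -1.434543
sin φ = h / L = -1.434543 / 216 = -0.00664140
φ = arcsin(-0.00664140) = -0.380527°

-0.3805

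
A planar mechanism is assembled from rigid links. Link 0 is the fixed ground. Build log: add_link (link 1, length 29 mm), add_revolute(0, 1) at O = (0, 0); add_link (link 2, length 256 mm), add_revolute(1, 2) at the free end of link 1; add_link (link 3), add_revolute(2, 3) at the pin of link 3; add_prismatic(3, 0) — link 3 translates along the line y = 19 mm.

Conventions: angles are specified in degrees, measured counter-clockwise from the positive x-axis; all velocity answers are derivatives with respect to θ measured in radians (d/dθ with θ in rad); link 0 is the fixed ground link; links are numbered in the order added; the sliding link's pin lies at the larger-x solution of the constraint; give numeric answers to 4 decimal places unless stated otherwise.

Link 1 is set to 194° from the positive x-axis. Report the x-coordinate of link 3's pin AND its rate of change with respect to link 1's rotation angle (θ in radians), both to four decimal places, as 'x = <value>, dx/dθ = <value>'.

geometry: r = 29 mm, L = 256 mm, e = 19 mm
crank pin P = (r cos θ, r sin θ) = (-28.138576, -7.015735)
h = r sin θ − e = -7.015735 − 19 = -26.015735
x = r cos θ + √(L² − h²) = -28.138576 + 254.674658 = 226.536082
dx/dθ = −r sin θ − h·r cos θ/√(L² − h²) (θ in radians; h = -26.015735) = 4.141300

x = 226.5361, dx/dθ = 4.1413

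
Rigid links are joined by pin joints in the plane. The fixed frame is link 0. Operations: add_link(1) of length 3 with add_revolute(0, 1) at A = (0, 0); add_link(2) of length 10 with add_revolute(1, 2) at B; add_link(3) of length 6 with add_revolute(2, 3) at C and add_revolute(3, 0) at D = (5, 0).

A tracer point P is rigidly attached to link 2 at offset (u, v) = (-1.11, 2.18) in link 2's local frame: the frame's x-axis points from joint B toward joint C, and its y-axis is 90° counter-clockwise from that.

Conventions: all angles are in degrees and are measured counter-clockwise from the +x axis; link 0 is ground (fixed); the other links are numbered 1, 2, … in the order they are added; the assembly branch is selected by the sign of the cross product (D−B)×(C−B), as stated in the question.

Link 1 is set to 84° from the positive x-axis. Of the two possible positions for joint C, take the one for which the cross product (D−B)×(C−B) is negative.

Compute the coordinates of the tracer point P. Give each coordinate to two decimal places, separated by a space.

A=(0,0), D=(5.00,0)
B = A + 3.00·(cos84°, sin84°) = (0.3136, 2.9836)
|BD| = 5.5556
circle(B,10.00) ∩ circle(D,6.00): a=8.5378, h=5.2064
  candidates: C₊=(10.3117,2.7903) cross=28.924; C₋=(4.7196,-5.9934) cross=-28.924
  branch - wants cross < 0 → take C=(4.7196,-5.9934) (cross=-28.924)
ex = (C−B)/|BC| = (0.4406,-0.8977); ey = (0.8977,0.4406)
P = B + -1.11·ex + 2.18·ey = (1.7815,4.9405)

1.78 4.94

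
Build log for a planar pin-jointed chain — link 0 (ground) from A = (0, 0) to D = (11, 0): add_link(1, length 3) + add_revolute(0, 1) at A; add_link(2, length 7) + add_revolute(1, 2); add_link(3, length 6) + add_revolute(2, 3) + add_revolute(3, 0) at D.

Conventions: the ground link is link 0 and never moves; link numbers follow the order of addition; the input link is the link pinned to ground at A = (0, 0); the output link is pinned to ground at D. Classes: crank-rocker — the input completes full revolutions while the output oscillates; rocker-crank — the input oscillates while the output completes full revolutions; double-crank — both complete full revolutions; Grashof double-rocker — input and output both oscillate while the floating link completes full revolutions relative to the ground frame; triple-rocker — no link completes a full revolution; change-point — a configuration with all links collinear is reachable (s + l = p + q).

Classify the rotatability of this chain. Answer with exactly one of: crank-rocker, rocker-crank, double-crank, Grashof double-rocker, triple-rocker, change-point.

lengths: ground=11, input=3, coupler=7, output=6
sorted: s=3 (shortest), l=11 (longest), p+q=13
s + l = 14 vs p + q = 13
s + l > p + q → non-Grashof → no link fully rotates → triple-rocker

triple-rocker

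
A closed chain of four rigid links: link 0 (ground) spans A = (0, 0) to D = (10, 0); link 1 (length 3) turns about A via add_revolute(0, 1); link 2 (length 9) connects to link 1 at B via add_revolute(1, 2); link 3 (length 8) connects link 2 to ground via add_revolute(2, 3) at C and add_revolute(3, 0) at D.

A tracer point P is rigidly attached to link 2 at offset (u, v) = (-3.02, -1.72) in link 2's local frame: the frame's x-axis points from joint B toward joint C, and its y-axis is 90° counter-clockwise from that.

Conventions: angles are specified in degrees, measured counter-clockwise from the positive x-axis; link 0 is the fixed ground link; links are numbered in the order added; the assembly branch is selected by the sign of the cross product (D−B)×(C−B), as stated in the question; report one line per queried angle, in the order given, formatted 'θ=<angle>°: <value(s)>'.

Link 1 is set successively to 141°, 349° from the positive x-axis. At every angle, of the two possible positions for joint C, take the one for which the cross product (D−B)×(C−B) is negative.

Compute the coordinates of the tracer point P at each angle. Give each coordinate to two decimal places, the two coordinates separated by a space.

A=(0,0), D=(10.00,0)
θ=141°: B = A + 3.00·(cos141°, sin141°) = (-2.3314, 1.8880)
θ=141°: |BD| = 12.4751
θ=141°: circle(B,9.00) ∩ circle(D,8.00): a=6.9189, h=5.7557
θ=141°:   candidates: C₊=(5.3789,6.5303) cross=71.804; C₋=(3.6367,-4.8486) cross=-71.804
θ=141°:   branch - wants cross < 0 → take C=(3.6367,-4.8486) (cross=-71.804)
θ=141°: ex = (C−B)/|BC| = (0.6631,-0.7485); ey = (0.7485,0.6631)
θ=141°: P = B + -3.02·ex + -1.72·ey = (-5.6215,3.0079)
θ=349°: B = A + 3.00·(cos349°, sin349°) = (2.9449, -0.5724)
θ=349°: |BD| = 7.0783
θ=349°: circle(B,9.00) ∩ circle(D,8.00): a=4.7400, h=7.6506
θ=349°:   candidates: C₊=(7.0506,7.4365) cross=54.154; C₋=(8.2881,-7.8147) cross=-54.154
θ=349°:   branch - wants cross < 0 → take C=(8.2881,-7.8147) (cross=-54.154)
θ=349°: ex = (C−B)/|BC| = (0.5937,-0.8047); ey = (0.8047,0.5937)
θ=349°: P = B + -3.02·ex + -1.72·ey = (-0.2321,0.8366)

θ=141°: -5.62 3.01
θ=349°: -0.23 0.84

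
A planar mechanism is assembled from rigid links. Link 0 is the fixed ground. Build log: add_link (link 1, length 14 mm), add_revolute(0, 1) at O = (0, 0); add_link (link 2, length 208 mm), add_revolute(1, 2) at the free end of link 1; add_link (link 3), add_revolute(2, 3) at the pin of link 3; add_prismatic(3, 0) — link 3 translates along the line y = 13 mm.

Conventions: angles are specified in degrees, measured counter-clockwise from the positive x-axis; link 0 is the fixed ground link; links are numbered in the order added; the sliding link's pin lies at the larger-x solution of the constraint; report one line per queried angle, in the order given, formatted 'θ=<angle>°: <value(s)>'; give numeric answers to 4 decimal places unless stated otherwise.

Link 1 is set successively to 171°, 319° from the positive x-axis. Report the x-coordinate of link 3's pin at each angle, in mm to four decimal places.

geometry: r = 14 mm, L = 208 mm, e = 13 mm
θ=171°: crank pin P = (r cos θ, r sin θ) = (-13.827637, 2.190083)
θ=171°: h = r sin θ − e = 2.190083 − 13 = -10.809917
θ=171°: x = r cos θ + √(L² − h²) = -13.827637 + 207.718910 = 193.891274
θ=319°: crank pin P = (r cos θ, r sin θ) = (10.565934, -9.184826)
θ=319°: h = r sin θ − e = -9.184826 − 13 = -22.184826
θ=319°: x = r cos θ + √(L² − h²) = 10.565934 + 206.813523 = 217.379458

θ=171°: 193.8913
θ=319°: 217.3795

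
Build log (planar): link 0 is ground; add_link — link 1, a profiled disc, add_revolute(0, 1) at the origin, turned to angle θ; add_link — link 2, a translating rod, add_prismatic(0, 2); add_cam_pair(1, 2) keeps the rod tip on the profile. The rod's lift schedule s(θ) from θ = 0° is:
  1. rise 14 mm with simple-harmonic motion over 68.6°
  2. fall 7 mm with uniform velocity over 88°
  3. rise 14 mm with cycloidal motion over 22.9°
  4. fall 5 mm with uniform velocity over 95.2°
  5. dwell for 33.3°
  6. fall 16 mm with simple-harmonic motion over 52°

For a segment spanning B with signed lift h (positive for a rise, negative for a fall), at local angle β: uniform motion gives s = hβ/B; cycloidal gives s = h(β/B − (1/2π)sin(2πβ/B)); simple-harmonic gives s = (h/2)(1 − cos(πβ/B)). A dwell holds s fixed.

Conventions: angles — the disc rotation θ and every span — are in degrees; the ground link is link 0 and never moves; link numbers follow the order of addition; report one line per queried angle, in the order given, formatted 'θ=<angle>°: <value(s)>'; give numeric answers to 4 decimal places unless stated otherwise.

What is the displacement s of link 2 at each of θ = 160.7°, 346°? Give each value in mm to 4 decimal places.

seg 1 [0°–68.6°] simple-harmonic, h=14: full span → s += 14 → s = 14.0000
seg 2 [68.6°–156.6°] uniform, h=-7: full span → s += -7 → s = 7.0000
seg 3 [156.6°–179.5°] cycloidal, h=14: θ=160.7° here. β=4.1, B=22.9. 14·(0.1790 − sin(2π·0.1790)/(2π)) = 0.4962 → s = 7.4962
seg 3 [156.6°–179.5°] cycloidal, h=14: full span → s += 14 → s = 21.0000
seg 4 [179.5°–274.7°] uniform, h=-5: full span → s += -5 → s = 16.0000
seg 5 [274.7°–308°] dwell: s stays 16.0000
seg 6 [308°–360°] simple-harmonic, h=-16: θ=346° here. β=38, B=52. -16/2·(1 − cos(π·0.7308)) = -13.3050 → s = 2.6950

θ=160.7°: 7.4962
θ=346°: 2.6950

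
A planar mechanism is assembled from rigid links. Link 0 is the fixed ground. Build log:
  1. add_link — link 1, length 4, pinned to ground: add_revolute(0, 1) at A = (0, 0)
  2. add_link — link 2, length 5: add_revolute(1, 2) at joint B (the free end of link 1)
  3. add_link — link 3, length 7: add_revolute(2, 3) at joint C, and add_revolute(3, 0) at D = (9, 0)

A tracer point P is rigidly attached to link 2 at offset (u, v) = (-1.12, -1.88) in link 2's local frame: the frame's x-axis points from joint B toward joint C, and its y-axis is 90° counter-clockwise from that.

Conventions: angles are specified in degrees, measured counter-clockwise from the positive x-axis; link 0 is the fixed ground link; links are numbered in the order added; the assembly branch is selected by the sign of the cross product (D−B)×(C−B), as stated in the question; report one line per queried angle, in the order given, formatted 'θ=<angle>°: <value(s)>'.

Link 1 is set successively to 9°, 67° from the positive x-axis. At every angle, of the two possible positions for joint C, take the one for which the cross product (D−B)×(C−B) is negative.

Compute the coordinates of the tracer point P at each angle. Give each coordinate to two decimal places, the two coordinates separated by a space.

A=(0,0), D=(9.00,0)
θ=9°: B = A + 4.00·(cos9°, sin9°) = (3.9508, 0.6257)
θ=9°: |BD| = 5.0879
θ=9°: circle(B,5.00) ∩ circle(D,7.00): a=0.1854, h=4.9966
θ=9°:   candidates: C₊=(4.7492,5.5616) cross=25.422; C₋=(3.5202,-4.3557) cross=-25.422
θ=9°:   branch - wants cross < 0 → take C=(3.5202,-4.3557) (cross=-25.422)
θ=9°: ex = (C−B)/|BC| = (-0.0861,-0.9963); ey = (0.9963,-0.0861)
θ=9°: P = B + -1.12·ex + -1.88·ey = (2.1742,1.9035)
θ=67°: B = A + 4.00·(cos67°, sin67°) = (1.5629, 3.6820)
θ=67°: |BD| = 8.2986
θ=67°: circle(B,5.00) ∩ circle(D,7.00): a=2.7033, h=4.2062
θ=67°:   candidates: C₊=(5.8518,6.2521) cross=34.906; C₋=(2.1193,-1.2869) cross=-34.906
θ=67°:   branch - wants cross < 0 → take C=(2.1193,-1.2869) (cross=-34.906)
θ=67°: ex = (C−B)/|BC| = (0.1113,-0.9938); ey = (0.9938,0.1113)
θ=67°: P = B + -1.12·ex + -1.88·ey = (-0.4300,4.5859)

θ=9°: 2.17 1.90
θ=67°: -0.43 4.59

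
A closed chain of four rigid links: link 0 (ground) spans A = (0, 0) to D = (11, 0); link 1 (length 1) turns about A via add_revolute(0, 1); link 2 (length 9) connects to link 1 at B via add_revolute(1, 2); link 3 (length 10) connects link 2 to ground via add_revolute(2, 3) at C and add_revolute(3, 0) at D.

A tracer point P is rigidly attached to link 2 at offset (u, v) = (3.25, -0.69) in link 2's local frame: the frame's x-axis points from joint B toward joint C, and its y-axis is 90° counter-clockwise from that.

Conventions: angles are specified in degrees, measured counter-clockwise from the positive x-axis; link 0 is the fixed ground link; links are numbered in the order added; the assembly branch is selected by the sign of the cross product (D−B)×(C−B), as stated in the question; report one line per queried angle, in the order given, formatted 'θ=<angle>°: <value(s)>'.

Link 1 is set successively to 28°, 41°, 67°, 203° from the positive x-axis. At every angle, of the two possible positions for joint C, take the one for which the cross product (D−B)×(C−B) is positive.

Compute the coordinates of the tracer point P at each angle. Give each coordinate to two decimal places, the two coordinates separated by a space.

A=(0,0), D=(11.00,0)
θ=28°: B = A + 1.00·(cos28°, sin28°) = (0.8829, 0.4695)
θ=28°: |BD| = 10.1279
θ=28°: circle(B,9.00) ∩ circle(D,10.00): a=4.1260, h=7.9985
θ=28°:   candidates: C₊=(5.3752,8.2681) cross=81.009; C₋=(4.6337,-7.7117) cross=-81.009
θ=28°:   branch + wants cross > 0 → take C=(5.3752,8.2681) (cross=81.009)
θ=28°: ex = (C−B)/|BC| = (0.4991,0.8665); ey = (-0.8665,0.4991)
θ=28°: P = B + 3.25·ex + -0.69·ey = (3.1031,2.9412)
θ=41°: B = A + 1.00·(cos41°, sin41°) = (0.7547, 0.6561)
θ=41°: |BD| = 10.2663
θ=41°: circle(B,9.00) ∩ circle(D,10.00): a=4.2078, h=7.9558
θ=41°:   candidates: C₊=(5.4623,8.3267) cross=81.676; C₋=(4.4455,-7.5524) cross=-81.676
θ=41°:   branch + wants cross > 0 → take C=(5.4623,8.3267) (cross=81.676)
θ=41°: ex = (C−B)/|BC| = (0.5231,0.8523); ey = (-0.8523,0.5231)
θ=41°: P = B + 3.25·ex + -0.69·ey = (3.0428,3.0651)
θ=67°: B = A + 1.00·(cos67°, sin67°) = (0.3907, 0.9205)
θ=67°: |BD| = 10.6491
θ=67°: circle(B,9.00) ∩ circle(D,10.00): a=4.4325, h=7.8328
θ=67°:   candidates: C₊=(5.4837,8.3409) cross=83.413; C₋=(4.1295,-7.2661) cross=-83.413
θ=67°:   branch + wants cross > 0 → take C=(5.4837,8.3409) (cross=83.413)
θ=67°: ex = (C−B)/|BC| = (0.5659,0.8245); ey = (-0.8245,0.5659)
θ=67°: P = B + 3.25·ex + -0.69·ey = (2.7987,3.2096)
θ=203°: B = A + 1.00·(cos203°, sin203°) = (-0.9205, -0.3907)
θ=203°: |BD| = 11.9269
θ=203°: circle(B,9.00) ∩ circle(D,10.00): a=5.1669, h=7.3690
θ=203°:   candidates: C₊=(4.0022,7.1436) cross=87.890; C₋=(4.4851,-7.5865) cross=-87.890
θ=203°:   branch + wants cross > 0 → take C=(4.0022,7.1436) (cross=87.890)
θ=203°: ex = (C−B)/|BC| = (0.5470,0.8372); ey = (-0.8372,0.5470)
θ=203°: P = B + 3.25·ex + -0.69·ey = (1.4348,1.9526)

θ=28°: 3.10 2.94
θ=41°: 3.04 3.07
θ=67°: 2.80 3.21
θ=203°: 1.43 1.95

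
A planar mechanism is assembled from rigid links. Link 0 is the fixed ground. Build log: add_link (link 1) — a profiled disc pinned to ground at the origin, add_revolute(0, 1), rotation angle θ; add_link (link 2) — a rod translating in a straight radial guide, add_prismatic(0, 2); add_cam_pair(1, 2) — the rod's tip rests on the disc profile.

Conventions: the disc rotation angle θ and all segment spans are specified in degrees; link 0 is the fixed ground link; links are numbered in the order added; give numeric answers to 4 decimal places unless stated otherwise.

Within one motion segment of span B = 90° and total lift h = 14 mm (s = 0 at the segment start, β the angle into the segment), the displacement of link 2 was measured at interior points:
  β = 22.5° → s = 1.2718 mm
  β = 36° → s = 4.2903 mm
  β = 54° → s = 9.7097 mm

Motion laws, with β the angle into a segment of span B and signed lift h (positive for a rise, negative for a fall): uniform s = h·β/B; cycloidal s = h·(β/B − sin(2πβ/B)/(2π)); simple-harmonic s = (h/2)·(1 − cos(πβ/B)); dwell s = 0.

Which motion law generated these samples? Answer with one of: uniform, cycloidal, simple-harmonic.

candidates at β/B = r: uniform s = h·r (linear in β); cycloidal s = h·(r − sin(2πr)/(2π)); simple-harmonic s = (h/2)(1 − cos(πr))
β=22.5°: printed 1.2718 | uniform 3.5000, cycloidal 1.2718, simple-harmonic 2.0503
β=36°: printed 4.2903 | uniform 5.6000, cycloidal 4.2903, simple-harmonic 4.8369
β=54°: printed 9.7097 | uniform 8.4000, cycloidal 9.7097, simple-harmonic 9.1631
only one law matches every sample → cycloidal

cycloidal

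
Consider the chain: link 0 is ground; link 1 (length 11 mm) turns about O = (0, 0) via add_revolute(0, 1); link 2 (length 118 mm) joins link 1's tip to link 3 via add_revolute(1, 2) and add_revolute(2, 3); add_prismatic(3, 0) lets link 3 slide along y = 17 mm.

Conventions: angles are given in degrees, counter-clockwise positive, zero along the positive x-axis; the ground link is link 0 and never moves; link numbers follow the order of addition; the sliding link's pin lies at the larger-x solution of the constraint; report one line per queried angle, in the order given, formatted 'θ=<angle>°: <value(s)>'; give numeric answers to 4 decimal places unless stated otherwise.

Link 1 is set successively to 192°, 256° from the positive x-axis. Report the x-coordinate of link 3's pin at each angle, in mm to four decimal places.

geometry: r = 11 mm, L = 118 mm, e = 17 mm
θ=192°: crank pin P = (r cos θ, r sin θ) = (-10.759624, -2.287029)
θ=192°: h = r sin θ − e = -2.287029 − 17 = -19.287029
θ=192°: x = r cos θ + √(L² − h²) = -10.759624 + 116.413103 = 105.653479
θ=256°: crank pin P = (r cos θ, r sin θ) = (-2.661141, -10.673253)
θ=256°: h = r sin θ − e = -10.673253 − 17 = -27.673253
θ=256°: x = r cos θ + √(L² − h²) = -2.661141 + 114.709159 = 112.048018

θ=192°: 105.6535
θ=256°: 112.0480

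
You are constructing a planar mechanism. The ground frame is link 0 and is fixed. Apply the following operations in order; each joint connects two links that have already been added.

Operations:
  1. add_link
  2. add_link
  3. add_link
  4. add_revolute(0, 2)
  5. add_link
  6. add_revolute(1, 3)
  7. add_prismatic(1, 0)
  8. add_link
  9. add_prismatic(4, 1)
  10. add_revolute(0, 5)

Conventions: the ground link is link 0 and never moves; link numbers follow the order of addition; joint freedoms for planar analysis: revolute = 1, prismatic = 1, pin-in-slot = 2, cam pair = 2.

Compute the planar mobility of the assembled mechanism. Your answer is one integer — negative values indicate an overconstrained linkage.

ground; <1,0,0>
#1 <2,0,0>
#2 <3,0,0>
#3 <4,0,0>
R:0↔2 J1 <4,1,0>
#4 <5,1,0>
R:1↔3 J1 <5,2,0>
P:1↔0 J1 <5,3,0>
#5 <6,3,0>
P:4↔1 J1 <6,4,0>
R:0↔5 J1 <6,5,0>
3×5 − 2×5 − 1×0 = 5

M = 5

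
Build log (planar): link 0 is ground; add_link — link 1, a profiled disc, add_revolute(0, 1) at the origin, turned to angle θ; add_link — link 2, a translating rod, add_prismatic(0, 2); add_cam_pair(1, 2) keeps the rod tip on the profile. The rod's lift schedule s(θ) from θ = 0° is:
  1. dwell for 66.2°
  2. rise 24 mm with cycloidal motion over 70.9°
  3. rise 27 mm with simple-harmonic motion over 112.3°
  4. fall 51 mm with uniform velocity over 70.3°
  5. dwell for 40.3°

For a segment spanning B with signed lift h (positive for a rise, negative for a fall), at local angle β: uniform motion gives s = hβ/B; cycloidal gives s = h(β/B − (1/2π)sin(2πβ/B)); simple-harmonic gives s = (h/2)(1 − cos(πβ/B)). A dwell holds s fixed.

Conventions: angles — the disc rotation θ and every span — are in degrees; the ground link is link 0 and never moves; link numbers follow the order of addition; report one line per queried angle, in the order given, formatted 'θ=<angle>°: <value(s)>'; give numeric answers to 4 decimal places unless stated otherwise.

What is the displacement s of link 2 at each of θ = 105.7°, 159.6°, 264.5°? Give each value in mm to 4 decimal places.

seg 1 [0°–66.2°] dwell: s stays 0.0000
seg 2 [66.2°–137.1°] cycloidal, h=24: θ=105.7° here. β=39.5, B=70.9. 24·(0.5571 − sin(2π·0.5571)/(2π)) = 14.7126 → s = 14.7126
seg 2 [66.2°–137.1°] cycloidal, h=24: full span → s += 24 → s = 24.0000
seg 3 [137.1°–249.4°] simple-harmonic, h=27: θ=159.6° here. β=22.5, B=112.3. 27/2·(1 − cos(π·0.2004)) = 2.5872 → s = 26.5872
seg 3 [137.1°–249.4°] simple-harmonic, h=27: full span → s += 27 → s = 51.0000
seg 4 [249.4°–319.7°] uniform, h=-51: θ=264.5° here. β=15.1, B=70.3. -51·15.1/70.3 = -10.9545 → s = 40.0455

θ=105.7°: 14.7126
θ=159.6°: 26.5872
θ=264.5°: 40.0455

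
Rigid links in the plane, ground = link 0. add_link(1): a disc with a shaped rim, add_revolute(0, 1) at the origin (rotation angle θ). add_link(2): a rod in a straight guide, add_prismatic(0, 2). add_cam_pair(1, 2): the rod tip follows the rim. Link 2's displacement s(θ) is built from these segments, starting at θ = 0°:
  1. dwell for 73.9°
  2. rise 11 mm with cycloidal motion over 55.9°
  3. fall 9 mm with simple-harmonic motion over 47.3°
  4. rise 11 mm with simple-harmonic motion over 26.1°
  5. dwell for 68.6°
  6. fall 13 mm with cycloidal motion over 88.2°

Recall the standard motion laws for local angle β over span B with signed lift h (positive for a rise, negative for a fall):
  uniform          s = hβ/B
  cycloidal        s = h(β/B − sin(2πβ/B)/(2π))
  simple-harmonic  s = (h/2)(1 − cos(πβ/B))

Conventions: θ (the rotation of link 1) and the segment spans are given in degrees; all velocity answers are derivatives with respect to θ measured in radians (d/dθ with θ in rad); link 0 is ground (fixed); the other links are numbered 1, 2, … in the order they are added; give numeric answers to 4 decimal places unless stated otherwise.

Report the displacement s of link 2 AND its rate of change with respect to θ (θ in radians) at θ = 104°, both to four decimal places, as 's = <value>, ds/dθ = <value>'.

segment 1 (0° to 73.9°, dwell): s unchanged at 0.0000
θ = 104° falls in segment 2 (73.9° to 129.8°, cycloidal, h = 11): β = 104 − 73.9 = 30.1°, B = 55.9°; Δs = 11·(0.5385 − sin(2π·0.5385)/(2π)) = 6.3420; s = 0.0000 + 6.3420 = 6.3420
velocity in seg [73.9°–129.8°] (cycloidal), θ in radians: β = 30.1° = 0.5253 rad, B = 55.9° = 0.9756 rad; ds/dθ = (h/B)(1 − cos(2πβ/B)) = (11/0.9756)(1 − cos(2π·0.5385)) = 22.221702 mm/rad

s = 6.3420, ds/dθ = 22.2217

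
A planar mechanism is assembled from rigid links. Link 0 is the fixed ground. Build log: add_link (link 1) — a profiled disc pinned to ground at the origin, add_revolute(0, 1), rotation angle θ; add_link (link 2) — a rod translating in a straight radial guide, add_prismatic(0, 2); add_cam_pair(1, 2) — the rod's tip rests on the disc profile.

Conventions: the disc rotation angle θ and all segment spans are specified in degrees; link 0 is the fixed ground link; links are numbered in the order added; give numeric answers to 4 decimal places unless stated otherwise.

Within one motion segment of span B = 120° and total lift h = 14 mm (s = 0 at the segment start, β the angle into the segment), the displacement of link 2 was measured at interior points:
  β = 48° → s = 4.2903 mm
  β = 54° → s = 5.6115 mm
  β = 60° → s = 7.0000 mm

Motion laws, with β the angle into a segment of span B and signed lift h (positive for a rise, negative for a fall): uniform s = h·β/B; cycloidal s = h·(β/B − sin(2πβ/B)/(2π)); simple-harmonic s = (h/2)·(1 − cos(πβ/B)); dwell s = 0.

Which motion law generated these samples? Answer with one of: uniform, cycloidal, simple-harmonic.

candidates at β/B = r: uniform s = h·r (linear in β); cycloidal s = h·(r − sin(2πr)/(2π)); simple-harmonic s = (h/2)(1 − cos(πr))
β=48°: printed 4.2903 | uniform 5.6000, cycloidal 4.2903, simple-harmonic 4.8369
β=54°: printed 5.6115 | uniform 6.3000, cycloidal 5.6115, simple-harmonic 5.9050
β=60°: printed 7.0000 | uniform 7.0000, cycloidal 7.0000, simple-harmonic 7.0000
only one law matches every sample → cycloidal

cycloidal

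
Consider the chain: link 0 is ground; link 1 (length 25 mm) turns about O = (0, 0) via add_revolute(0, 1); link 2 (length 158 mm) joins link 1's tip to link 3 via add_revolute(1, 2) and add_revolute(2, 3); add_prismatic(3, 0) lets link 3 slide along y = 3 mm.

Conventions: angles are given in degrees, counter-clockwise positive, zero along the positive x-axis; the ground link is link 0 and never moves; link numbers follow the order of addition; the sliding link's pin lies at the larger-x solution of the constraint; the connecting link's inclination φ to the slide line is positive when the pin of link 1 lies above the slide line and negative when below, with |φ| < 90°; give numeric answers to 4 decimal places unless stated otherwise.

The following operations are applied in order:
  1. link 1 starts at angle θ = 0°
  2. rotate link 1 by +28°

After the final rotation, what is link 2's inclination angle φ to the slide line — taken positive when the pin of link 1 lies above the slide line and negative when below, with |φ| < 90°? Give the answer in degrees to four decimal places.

geometry: r = 25 mm, L = 158 mm, e = 3 mm; θ starts at 0°
rotate link 1 by +28°: θ ← 0° +28° = 28°
h = r sin θ − e = 11.736789 − 3 = 8.736789
sin φ = h / L = 8.736789 / 158 = 0.05529613
φ = arcsin(0.05529613) = 3.169852°

3.1699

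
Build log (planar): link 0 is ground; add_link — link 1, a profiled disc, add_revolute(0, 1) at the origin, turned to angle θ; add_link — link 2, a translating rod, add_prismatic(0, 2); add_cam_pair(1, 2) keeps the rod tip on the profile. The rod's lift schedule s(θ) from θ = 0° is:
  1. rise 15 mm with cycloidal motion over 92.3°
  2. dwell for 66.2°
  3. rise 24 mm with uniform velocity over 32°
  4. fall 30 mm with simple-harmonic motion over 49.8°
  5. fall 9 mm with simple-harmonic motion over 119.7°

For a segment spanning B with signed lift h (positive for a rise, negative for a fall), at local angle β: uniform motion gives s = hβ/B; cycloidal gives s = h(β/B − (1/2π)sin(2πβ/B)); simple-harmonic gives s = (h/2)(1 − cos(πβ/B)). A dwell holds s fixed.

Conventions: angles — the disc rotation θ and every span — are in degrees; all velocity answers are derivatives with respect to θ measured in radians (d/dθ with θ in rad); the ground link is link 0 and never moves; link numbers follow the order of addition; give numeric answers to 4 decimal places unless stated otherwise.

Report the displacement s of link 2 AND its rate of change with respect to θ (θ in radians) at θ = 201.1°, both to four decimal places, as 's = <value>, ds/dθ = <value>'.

seg 1 [0°–92.3°] cycloidal, h=15: full span → s += 15 → s = 15.0000
seg 2 [92.3°–158.5°] dwell: s stays 15.0000
seg 3 [158.5°–190.5°] uniform, h=24: full span → s += 24 → s = 39.0000
seg 4 [190.5°–240.3°] simple-harmonic, h=-30: θ=201.1° here. β=10.6, B=49.8. -30/2·(1 − cos(π·0.2129)) = -3.2305 → s = 35.7695
velocity in seg [190.5°–240.3°] (simple-harmonic), θ in radians: β = 10.6° = 0.1850 rad, B = 49.8° = 0.8692 rad; ds/dθ = (πh/(2B)) sin(πβ/B) = (π·(-30)/(2·0.8692)) sin(π·0.2129) = -33.612318 mm/rad

s = 35.7695, ds/dθ = -33.6123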